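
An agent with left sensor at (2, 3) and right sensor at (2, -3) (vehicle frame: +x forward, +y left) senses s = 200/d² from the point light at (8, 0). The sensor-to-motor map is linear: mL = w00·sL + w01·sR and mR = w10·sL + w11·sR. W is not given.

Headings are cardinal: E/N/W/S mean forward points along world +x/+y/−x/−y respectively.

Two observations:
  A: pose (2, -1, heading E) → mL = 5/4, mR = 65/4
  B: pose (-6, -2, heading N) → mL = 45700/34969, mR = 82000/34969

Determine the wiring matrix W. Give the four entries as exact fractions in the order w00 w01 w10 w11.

obs A: pose=(2,-1,E) → sL=10, sR=25/4, mL=5/4, mR=65/4
obs B: pose=(-6,-2,N) → sL=200/289, sR=200/121, mL=45700/34969, mR=82000/34969
sensor matrix S = [[10, 25/4], [200/289, 200/121]]; det S = 426750/34969
solve [mL_A; mL_B] = S·[w00; w01] and [mR_A; mR_B] = S·[w10; w11]:
  w00 = -1/2, w01 = 1, w10 = 1, w11 = 1

-1/2 1 1 1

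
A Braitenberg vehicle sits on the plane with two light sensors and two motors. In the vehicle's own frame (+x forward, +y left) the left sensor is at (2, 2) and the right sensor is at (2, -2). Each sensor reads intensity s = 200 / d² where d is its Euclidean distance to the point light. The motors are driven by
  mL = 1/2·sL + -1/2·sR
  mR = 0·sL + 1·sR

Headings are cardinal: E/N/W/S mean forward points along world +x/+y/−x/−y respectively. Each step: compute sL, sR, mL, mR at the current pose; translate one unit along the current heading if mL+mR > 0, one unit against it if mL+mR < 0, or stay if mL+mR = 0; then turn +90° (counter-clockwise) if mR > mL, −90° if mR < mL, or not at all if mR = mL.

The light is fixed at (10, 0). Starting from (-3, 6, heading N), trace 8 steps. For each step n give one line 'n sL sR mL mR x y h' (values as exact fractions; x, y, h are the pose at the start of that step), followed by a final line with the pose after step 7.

0 200/289 40/37 -2080/10693 40/37 -3 6 N
1 4/5 100/153 56/765 100/153 -3 7 W
2 200/169 200/281 11200/47489 200/281 -4 7 S
3 25/26 5/4 -15/104 5/4 -4 6 E
4 200/289 40/37 -2080/10693 40/37 -3 6 N
5 4/5 100/153 56/765 100/153 -3 7 W
6 200/169 200/281 11200/47489 200/281 -4 7 S
7 25/26 5/4 -15/104 5/4 -4 6 E
final -3 6 N

n=0: pose=(-3,6,N); sL=200/289, sR=40/37; mL=-2080/10693, mR=40/37; mL+mR=9480/10693 → advance +1; mR−mL=13640/10693 → turn +1·90°
n=1: pose=(-3,7,W); sL=4/5, sR=100/153; mL=56/765, mR=100/153; mL+mR=556/765 → advance +1; mR−mL=148/255 → turn +1·90°
n=2: pose=(-4,7,S); sL=200/169, sR=200/281; mL=11200/47489, mR=200/281; mL+mR=45000/47489 → advance +1; mR−mL=22600/47489 → turn +1·90°
n=3: pose=(-4,6,E); sL=25/26, sR=5/4; mL=-15/104, mR=5/4; mL+mR=115/104 → advance +1; mR−mL=145/104 → turn +1·90°
n=4: pose=(-3,6,N); sL=200/289, sR=40/37; mL=-2080/10693, mR=40/37; mL+mR=9480/10693 → advance +1; mR−mL=13640/10693 → turn +1·90°
n=5: pose=(-3,7,W); sL=4/5, sR=100/153; mL=56/765, mR=100/153; mL+mR=556/765 → advance +1; mR−mL=148/255 → turn +1·90°
n=6: pose=(-4,7,S); sL=200/169, sR=200/281; mL=11200/47489, mR=200/281; mL+mR=45000/47489 → advance +1; mR−mL=22600/47489 → turn +1·90°
n=7: pose=(-4,6,E); sL=25/26, sR=5/4; mL=-15/104, mR=5/4; mL+mR=115/104 → advance +1; mR−mL=145/104 → turn +1·90°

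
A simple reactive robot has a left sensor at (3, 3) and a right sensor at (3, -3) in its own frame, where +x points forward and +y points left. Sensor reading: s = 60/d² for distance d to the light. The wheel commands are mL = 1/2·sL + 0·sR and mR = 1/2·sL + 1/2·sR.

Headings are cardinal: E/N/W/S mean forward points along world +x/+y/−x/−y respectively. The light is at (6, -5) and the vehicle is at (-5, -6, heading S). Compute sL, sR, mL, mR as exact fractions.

3/4 15/53 3/8 219/424

left sensor world pos  = (-2, -9); dL² = 80
right sensor world pos = (-8, -9); dR² = 212
sL = 60/80 = 3/4
sR = 60/212 = 15/53
mL = 1/2·sL + 0·sR = 3/8
mR = 1/2·sL + 1/2·sR = 219/424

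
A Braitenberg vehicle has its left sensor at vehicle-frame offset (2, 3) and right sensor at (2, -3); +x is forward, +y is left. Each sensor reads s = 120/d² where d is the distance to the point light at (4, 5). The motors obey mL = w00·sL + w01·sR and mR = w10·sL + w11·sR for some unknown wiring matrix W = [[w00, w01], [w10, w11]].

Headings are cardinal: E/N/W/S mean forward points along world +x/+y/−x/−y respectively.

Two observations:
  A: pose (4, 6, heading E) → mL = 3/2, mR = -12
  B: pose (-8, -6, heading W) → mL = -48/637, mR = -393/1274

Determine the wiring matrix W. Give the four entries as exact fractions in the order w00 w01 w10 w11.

-1 1/2 1/2 -1

obs A: pose=(4,6,E) → sL=6, sR=15, mL=3/2, mR=-12
obs B: pose=(-8,-6,W) → sL=15/49, sR=6/13, mL=-48/637, mR=-393/1274
sensor matrix S = [[6, 15], [15/49, 6/13]]; det S = -1161/637
solve [mL_A; mL_B] = S·[w00; w01] and [mR_A; mR_B] = S·[w10; w11]:
  w00 = -1, w01 = 1/2, w10 = 1/2, w11 = -1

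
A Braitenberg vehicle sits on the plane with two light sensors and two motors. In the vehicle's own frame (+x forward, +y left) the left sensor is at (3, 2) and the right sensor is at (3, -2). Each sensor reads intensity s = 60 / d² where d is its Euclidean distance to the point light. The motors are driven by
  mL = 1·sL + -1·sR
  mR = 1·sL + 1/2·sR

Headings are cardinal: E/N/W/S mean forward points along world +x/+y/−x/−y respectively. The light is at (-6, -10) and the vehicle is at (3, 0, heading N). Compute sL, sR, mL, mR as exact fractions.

30/109 6/29 216/3161 1197/3161

left sensor world pos  = (1, 3); dL² = 218
right sensor world pos = (5, 3); dR² = 290
sL = 60/218 = 30/109
sR = 60/290 = 6/29
mL = 1·sL + -1·sR = 216/3161
mR = 1·sL + 1/2·sR = 1197/3161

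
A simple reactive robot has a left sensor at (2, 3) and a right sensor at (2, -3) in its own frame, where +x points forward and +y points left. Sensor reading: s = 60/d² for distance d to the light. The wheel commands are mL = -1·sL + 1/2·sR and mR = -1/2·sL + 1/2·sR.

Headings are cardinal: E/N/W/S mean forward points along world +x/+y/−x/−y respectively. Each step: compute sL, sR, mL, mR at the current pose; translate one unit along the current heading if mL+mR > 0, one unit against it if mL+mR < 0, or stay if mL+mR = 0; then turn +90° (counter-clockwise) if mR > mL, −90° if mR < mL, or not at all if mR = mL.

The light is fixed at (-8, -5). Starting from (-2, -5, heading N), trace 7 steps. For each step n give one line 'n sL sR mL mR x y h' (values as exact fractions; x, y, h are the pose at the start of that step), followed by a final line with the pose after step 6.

n=0: pose=(-2,-5,N); sL=60/13, sR=12/17; mL=-942/221, mR=-432/221; mL+mR=-1374/221 → advance -1; mR−mL=30/13 → turn +1·90°
n=1: pose=(-2,-6,W); sL=15/8, sR=3; mL=-3/8, mR=9/16; mL+mR=3/16 → advance +1; mR−mL=15/16 → turn +1·90°
n=2: pose=(-3,-6,S); sL=60/73, sR=60/13; mL=1410/949, mR=1800/949; mL+mR=3210/949 → advance +1; mR−mL=30/73 → turn +1·90°
n=3: pose=(-3,-7,E); sL=6/5, sR=30/37; mL=-147/185, mR=-36/185; mL+mR=-183/185 → advance -1; mR−mL=3/5 → turn +1·90°
n=4: pose=(-4,-7,N); sL=60, sR=60/49; mL=-2910/49, mR=-1440/49; mL+mR=-4350/49 → advance -1; mR−mL=30 → turn +1·90°
n=5: pose=(-4,-8,W); sL=3/2, sR=15; mL=6, mR=27/4; mL+mR=51/4 → advance +1; mR−mL=3/4 → turn +1·90°
n=6: pose=(-5,-8,S); sL=60/61, sR=12/5; mL=66/305, mR=216/305; mL+mR=282/305 → advance +1; mR−mL=30/61 → turn +1·90°

0 60/13 12/17 -942/221 -432/221 -2 -5 N
1 15/8 3 -3/8 9/16 -2 -6 W
2 60/73 60/13 1410/949 1800/949 -3 -6 S
3 6/5 30/37 -147/185 -36/185 -3 -7 E
4 60 60/49 -2910/49 -1440/49 -4 -7 N
5 3/2 15 6 27/4 -4 -8 W
6 60/61 12/5 66/305 216/305 -5 -8 S
final -5 -9 E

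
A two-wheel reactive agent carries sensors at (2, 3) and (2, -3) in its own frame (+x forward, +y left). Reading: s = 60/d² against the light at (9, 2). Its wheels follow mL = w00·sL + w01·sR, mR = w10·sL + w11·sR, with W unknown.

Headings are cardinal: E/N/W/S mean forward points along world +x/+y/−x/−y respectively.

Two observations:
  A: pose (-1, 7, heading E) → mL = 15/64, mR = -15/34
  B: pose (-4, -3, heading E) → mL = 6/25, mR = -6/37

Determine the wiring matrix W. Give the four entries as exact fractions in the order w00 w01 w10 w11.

1/2 0 0 -1/2

obs A: pose=(-1,7,E) → sL=15/32, sR=15/17, mL=15/64, mR=-15/34
obs B: pose=(-4,-3,E) → sL=12/25, sR=12/37, mL=6/25, mR=-6/37
sensor matrix S = [[15/32, 15/17], [12/25, 12/37]]; det S = -6831/25160
solve [mL_A; mL_B] = S·[w00; w01] and [mR_A; mR_B] = S·[w10; w11]:
  w00 = 1/2, w01 = 0, w10 = 0, w11 = -1/2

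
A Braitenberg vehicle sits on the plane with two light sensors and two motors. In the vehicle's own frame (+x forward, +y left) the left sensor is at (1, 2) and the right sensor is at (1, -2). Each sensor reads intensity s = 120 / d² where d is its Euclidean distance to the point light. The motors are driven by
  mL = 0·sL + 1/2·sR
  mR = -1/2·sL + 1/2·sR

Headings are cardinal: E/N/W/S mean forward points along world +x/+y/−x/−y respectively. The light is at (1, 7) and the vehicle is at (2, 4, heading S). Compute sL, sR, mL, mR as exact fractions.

left sensor world pos  = (4, 3); dL² = 25
right sensor world pos = (0, 3); dR² = 17
sL = 120/25 = 24/5
sR = 120/17 = 120/17
mL = 0·sL + 1/2·sR = 60/17
mR = -1/2·sL + 1/2·sR = 96/85

24/5 120/17 60/17 96/85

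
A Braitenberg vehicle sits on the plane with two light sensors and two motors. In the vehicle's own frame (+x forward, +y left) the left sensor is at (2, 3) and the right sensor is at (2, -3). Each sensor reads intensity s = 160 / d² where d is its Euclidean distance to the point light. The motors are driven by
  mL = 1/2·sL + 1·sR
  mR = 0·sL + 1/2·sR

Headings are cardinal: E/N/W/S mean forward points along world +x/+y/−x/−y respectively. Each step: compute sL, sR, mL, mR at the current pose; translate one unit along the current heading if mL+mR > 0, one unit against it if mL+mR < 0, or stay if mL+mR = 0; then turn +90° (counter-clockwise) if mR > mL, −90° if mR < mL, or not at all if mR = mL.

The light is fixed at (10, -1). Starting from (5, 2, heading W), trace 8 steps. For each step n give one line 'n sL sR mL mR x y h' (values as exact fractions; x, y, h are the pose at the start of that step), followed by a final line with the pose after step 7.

n=0: pose=(5,2,W); sL=160/49, sR=32/17; mL=2928/833, mR=16/17; mL+mR=3712/833 → advance +1; mR−mL=-2144/833 → turn -1·90°
n=1: pose=(4,2,N); sL=80/53, sR=80/17; mL=4920/901, mR=40/17; mL+mR=7040/901 → advance +1; mR−mL=-2800/901 → turn -1·90°
n=2: pose=(4,3,E); sL=32/13, sR=160/17; mL=2352/221, mR=80/17; mL+mR=3392/221 → advance +1; mR−mL=-1312/221 → turn -1·90°
n=3: pose=(5,3,S); sL=20, sR=40/17; mL=210/17, mR=20/17; mL+mR=230/17 → advance +1; mR−mL=-190/17 → turn -1·90°
n=4: pose=(5,2,W); sL=160/49, sR=32/17; mL=2928/833, mR=16/17; mL+mR=3712/833 → advance +1; mR−mL=-2144/833 → turn -1·90°
n=5: pose=(4,2,N); sL=80/53, sR=80/17; mL=4920/901, mR=40/17; mL+mR=7040/901 → advance +1; mR−mL=-2800/901 → turn -1·90°
n=6: pose=(4,3,E); sL=32/13, sR=160/17; mL=2352/221, mR=80/17; mL+mR=3392/221 → advance +1; mR−mL=-1312/221 → turn -1·90°
n=7: pose=(5,3,S); sL=20, sR=40/17; mL=210/17, mR=20/17; mL+mR=230/17 → advance +1; mR−mL=-190/17 → turn -1·90°

0 160/49 32/17 2928/833 16/17 5 2 W
1 80/53 80/17 4920/901 40/17 4 2 N
2 32/13 160/17 2352/221 80/17 4 3 E
3 20 40/17 210/17 20/17 5 3 S
4 160/49 32/17 2928/833 16/17 5 2 W
5 80/53 80/17 4920/901 40/17 4 2 N
6 32/13 160/17 2352/221 80/17 4 3 E
7 20 40/17 210/17 20/17 5 3 S
final 5 2 W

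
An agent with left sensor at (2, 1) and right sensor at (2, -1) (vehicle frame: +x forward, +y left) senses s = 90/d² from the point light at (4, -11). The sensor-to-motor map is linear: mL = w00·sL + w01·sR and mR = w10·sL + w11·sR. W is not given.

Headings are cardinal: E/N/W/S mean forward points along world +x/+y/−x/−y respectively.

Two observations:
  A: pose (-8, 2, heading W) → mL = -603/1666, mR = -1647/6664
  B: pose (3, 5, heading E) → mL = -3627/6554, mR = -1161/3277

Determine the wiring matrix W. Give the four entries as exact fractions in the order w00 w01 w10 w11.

-1/2 -1 -1/2 -1/2

obs A: pose=(-8,2,W) → sL=9/34, sR=45/196, mL=-603/1666, mR=-1647/6664
obs B: pose=(3,5,E) → sL=9/29, sR=45/113, mL=-3627/6554, mR=-1161/3277
sensor matrix S = [[9/34, 45/196], [9/29, 45/113]]; det S = 373005/10918964
solve [mL_A; mL_B] = S·[w00; w01] and [mR_A; mR_B] = S·[w10; w11]:
  w00 = -1/2, w01 = -1, w10 = -1/2, w11 = -1/2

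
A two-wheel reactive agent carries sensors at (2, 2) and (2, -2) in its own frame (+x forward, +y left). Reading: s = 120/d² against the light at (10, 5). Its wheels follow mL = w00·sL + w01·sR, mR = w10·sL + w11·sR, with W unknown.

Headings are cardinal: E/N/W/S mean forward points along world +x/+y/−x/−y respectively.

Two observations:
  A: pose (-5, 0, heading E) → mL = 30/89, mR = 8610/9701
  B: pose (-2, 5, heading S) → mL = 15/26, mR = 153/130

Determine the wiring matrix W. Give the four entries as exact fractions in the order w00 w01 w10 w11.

obs A: pose=(-5,0,E) → sL=60/89, sR=60/109, mL=30/89, mR=8610/9701
obs B: pose=(-2,5,S) → sL=15/13, sR=3/5, mL=15/26, mR=153/130
sensor matrix S = [[60/89, 60/109], [15/13, 3/5]]; det S = -29088/126113
solve [mL_A; mL_B] = S·[w00; w01] and [mR_A; mR_B] = S·[w10; w11]:
  w00 = 1/2, w01 = 0, w10 = 1/2, w11 = 1

1/2 0 1/2 1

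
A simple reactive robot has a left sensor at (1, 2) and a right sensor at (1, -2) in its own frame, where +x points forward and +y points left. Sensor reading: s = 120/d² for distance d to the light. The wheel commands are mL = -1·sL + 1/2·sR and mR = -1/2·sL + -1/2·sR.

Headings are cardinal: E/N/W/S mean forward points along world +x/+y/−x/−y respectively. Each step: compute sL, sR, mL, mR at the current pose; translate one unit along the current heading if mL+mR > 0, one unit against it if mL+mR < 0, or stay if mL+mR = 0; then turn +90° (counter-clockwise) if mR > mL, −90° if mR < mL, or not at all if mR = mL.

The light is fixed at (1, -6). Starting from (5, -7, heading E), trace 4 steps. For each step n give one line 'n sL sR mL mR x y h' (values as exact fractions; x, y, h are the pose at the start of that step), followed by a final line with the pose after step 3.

n=0: pose=(5,-7,E); sL=60/13, sR=60/17; mL=-630/221, mR=-900/221; mL+mR=-90/13 → advance -1; mR−mL=-270/221 → turn -1·90°
n=1: pose=(4,-7,S); sL=120/29, sR=24; mL=228/29, mR=-408/29; mL+mR=-180/29 → advance -1; mR−mL=-636/29 → turn -1·90°
n=2: pose=(4,-6,W); sL=15, sR=15; mL=-15/2, mR=-15; mL+mR=-45/2 → advance -1; mR−mL=-15/2 → turn -1·90°
n=3: pose=(5,-6,N); sL=24, sR=120/37; mL=-828/37, mR=-504/37; mL+mR=-36 → advance -1; mR−mL=324/37 → turn +1·90°

0 60/13 60/17 -630/221 -900/221 5 -7 E
1 120/29 24 228/29 -408/29 4 -7 S
2 15 15 -15/2 -15 4 -6 W
3 24 120/37 -828/37 -504/37 5 -6 N
final 5 -7 W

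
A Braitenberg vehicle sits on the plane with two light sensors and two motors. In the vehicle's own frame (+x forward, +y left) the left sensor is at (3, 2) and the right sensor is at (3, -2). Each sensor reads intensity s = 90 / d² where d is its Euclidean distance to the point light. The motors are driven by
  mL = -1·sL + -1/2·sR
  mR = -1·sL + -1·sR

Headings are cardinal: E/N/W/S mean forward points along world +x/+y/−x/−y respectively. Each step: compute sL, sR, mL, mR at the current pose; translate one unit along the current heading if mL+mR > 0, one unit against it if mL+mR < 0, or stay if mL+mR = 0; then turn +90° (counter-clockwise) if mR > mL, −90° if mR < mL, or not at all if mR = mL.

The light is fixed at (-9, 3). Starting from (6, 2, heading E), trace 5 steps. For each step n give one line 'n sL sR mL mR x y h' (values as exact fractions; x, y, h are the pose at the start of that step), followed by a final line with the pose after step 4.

0 18/65 10/37 -991/2405 -1316/2405 6 2 E
1 45/136 9/16 -333/544 -243/272 5 2 S
2 18/25 18/25 -27/25 -36/25 5 3 W
3 45/89 45/149 -17415/26522 -10710/13261 6 3 N
4 18/65 10/37 -991/2405 -1316/2405 6 2 E
final 5 2 S

n=0: pose=(6,2,E); sL=18/65, sR=10/37; mL=-991/2405, mR=-1316/2405; mL+mR=-2307/2405 → advance -1; mR−mL=-5/37 → turn -1·90°
n=1: pose=(5,2,S); sL=45/136, sR=9/16; mL=-333/544, mR=-243/272; mL+mR=-819/544 → advance -1; mR−mL=-9/32 → turn -1·90°
n=2: pose=(5,3,W); sL=18/25, sR=18/25; mL=-27/25, mR=-36/25; mL+mR=-63/25 → advance -1; mR−mL=-9/25 → turn -1·90°
n=3: pose=(6,3,N); sL=45/89, sR=45/149; mL=-17415/26522, mR=-10710/13261; mL+mR=-38835/26522 → advance -1; mR−mL=-45/298 → turn -1·90°
n=4: pose=(6,2,E); sL=18/65, sR=10/37; mL=-991/2405, mR=-1316/2405; mL+mR=-2307/2405 → advance -1; mR−mL=-5/37 → turn -1·90°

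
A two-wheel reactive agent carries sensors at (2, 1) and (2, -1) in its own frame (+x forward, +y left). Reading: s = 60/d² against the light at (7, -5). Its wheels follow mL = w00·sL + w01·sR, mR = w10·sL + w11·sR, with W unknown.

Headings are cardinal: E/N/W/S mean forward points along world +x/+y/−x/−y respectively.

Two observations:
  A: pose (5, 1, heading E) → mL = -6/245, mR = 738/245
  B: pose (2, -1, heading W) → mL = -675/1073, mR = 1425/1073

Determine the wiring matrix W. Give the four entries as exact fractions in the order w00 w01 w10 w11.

-1 1/2 1/2 1

obs A: pose=(5,1,E) → sL=60/49, sR=12/5, mL=-6/245, mR=738/245
obs B: pose=(2,-1,W) → sL=30/29, sR=30/37, mL=-675/1073, mR=1425/1073
sensor matrix S = [[60/49, 12/5], [30/29, 30/37]]; det S = -78336/52577
solve [mL_A; mL_B] = S·[w00; w01] and [mR_A; mR_B] = S·[w10; w11]:
  w00 = -1, w01 = 1/2, w10 = 1/2, w11 = 1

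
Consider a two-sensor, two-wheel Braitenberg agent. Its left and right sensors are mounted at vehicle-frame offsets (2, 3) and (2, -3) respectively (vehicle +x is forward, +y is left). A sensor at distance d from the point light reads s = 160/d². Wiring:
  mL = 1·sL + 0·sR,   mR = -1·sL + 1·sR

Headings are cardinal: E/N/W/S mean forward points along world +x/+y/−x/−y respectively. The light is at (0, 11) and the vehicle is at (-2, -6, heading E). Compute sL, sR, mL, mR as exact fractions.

left sensor world pos  = (0, -3); dL² = 196
right sensor world pos = (0, -9); dR² = 400
sL = 160/196 = 40/49
sR = 160/400 = 2/5
mL = 1·sL + 0·sR = 40/49
mR = -1·sL + 1·sR = -102/245

40/49 2/5 40/49 -102/245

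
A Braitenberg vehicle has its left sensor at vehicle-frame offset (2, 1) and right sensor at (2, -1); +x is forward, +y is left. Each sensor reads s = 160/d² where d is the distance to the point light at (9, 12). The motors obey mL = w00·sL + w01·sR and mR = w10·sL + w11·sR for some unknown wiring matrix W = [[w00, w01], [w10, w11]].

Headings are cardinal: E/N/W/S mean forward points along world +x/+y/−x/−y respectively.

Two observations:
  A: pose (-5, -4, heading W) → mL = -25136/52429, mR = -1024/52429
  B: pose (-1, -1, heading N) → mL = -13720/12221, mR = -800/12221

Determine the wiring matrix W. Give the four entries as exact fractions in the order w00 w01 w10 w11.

obs A: pose=(-5,-4,W) → sL=32/109, sR=160/481, mL=-25136/52429, mR=-1024/52429
obs B: pose=(-1,-1,N) → sL=80/121, sR=80/101, mL=-13720/12221, mR=-800/12221
sensor matrix S = [[32/109, 160/481], [80/121, 80/101]]; det S = 8079360/640734809
solve [mL_A; mL_B] = S·[w00; w01] and [mR_A; mR_B] = S·[w10; w11]:
  w00 = -1/2, w01 = -1, w10 = 1/2, w11 = -1/2

-1/2 -1 1/2 -1/2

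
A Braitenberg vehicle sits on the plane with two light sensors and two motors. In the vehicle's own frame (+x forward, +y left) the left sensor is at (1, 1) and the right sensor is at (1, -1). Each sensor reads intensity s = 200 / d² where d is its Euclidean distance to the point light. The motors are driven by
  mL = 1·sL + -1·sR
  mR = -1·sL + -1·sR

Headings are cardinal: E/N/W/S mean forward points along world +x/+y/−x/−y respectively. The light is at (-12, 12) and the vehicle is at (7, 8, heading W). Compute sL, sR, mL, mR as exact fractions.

200/349 200/333 -3200/116217 -136400/116217

left sensor world pos  = (6, 7); dL² = 349
right sensor world pos = (6, 9); dR² = 333
sL = 200/349 = 200/349
sR = 200/333 = 200/333
mL = 1·sL + -1·sR = -3200/116217
mR = -1·sL + -1·sR = -136400/116217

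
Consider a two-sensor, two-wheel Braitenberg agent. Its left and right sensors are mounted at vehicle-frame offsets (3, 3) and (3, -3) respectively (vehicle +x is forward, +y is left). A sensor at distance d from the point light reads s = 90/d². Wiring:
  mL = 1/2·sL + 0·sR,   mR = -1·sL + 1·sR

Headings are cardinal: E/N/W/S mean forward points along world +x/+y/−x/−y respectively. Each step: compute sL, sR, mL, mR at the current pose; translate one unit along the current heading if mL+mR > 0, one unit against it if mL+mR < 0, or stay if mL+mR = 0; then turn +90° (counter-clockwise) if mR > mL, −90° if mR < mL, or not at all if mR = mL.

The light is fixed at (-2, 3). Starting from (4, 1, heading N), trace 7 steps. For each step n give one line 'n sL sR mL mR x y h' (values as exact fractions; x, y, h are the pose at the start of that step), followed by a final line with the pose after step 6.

0 9 45/41 9/2 -324/41 4 1 N
1 10/9 10/13 5/9 -40/117 4 0 E
2 45/68 45/26 45/136 945/884 5 0 S
3 90/101 90/149 45/101 -4320/15049 5 -1 E
4 9/17 45/37 9/34 432/629 6 -1 S
5 18/25 18/37 9/25 -216/925 6 -2 E
6 45/104 9/10 45/208 243/520 7 -2 S
final 7 -3 E

n=0: pose=(4,1,N); sL=9, sR=45/41; mL=9/2, mR=-324/41; mL+mR=-279/82 → advance -1; mR−mL=-1017/82 → turn -1·90°
n=1: pose=(4,0,E); sL=10/9, sR=10/13; mL=5/9, mR=-40/117; mL+mR=25/117 → advance +1; mR−mL=-35/39 → turn -1·90°
n=2: pose=(5,0,S); sL=45/68, sR=45/26; mL=45/136, mR=945/884; mL+mR=2475/1768 → advance +1; mR−mL=1305/1768 → turn +1·90°
n=3: pose=(5,-1,E); sL=90/101, sR=90/149; mL=45/101, mR=-4320/15049; mL+mR=2385/15049 → advance +1; mR−mL=-11025/15049 → turn -1·90°
n=4: pose=(6,-1,S); sL=9/17, sR=45/37; mL=9/34, mR=432/629; mL+mR=1197/1258 → advance +1; mR−mL=531/1258 → turn +1·90°
n=5: pose=(6,-2,E); sL=18/25, sR=18/37; mL=9/25, mR=-216/925; mL+mR=117/925 → advance +1; mR−mL=-549/925 → turn -1·90°
n=6: pose=(7,-2,S); sL=45/104, sR=9/10; mL=45/208, mR=243/520; mL+mR=711/1040 → advance +1; mR−mL=261/1040 → turn +1·90°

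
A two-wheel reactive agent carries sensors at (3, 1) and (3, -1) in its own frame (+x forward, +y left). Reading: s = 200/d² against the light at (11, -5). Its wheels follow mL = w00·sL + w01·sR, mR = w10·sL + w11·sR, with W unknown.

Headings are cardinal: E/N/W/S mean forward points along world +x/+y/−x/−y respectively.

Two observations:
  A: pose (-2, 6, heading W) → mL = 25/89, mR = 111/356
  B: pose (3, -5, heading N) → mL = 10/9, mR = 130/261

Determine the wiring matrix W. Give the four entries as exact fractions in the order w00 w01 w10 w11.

1/2 0 1 -1/2

obs A: pose=(-2,6,W) → sL=50/89, sR=1/2, mL=25/89, mR=111/356
obs B: pose=(3,-5,N) → sL=20/9, sR=100/29, mL=10/9, mR=130/261
sensor matrix S = [[50/89, 1/2], [20/9, 100/29]]; det S = 19190/23229
solve [mL_A; mL_B] = S·[w00; w01] and [mR_A; mR_B] = S·[w10; w11]:
  w00 = 1/2, w01 = 0, w10 = 1, w11 = -1/2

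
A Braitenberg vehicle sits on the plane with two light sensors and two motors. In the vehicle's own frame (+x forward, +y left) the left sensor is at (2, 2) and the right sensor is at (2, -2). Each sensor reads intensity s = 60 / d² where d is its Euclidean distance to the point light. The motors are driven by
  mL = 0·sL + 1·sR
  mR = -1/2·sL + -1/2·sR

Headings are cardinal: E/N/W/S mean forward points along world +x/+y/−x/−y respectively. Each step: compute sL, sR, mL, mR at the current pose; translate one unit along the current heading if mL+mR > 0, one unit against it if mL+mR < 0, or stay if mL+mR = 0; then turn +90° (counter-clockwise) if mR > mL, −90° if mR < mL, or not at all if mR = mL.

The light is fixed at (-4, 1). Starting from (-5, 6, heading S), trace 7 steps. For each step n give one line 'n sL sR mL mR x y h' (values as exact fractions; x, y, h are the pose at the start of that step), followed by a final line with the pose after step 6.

0 6 10/3 10/3 -14/3 -5 6 S
1 12/5 60/73 60/73 -588/365 -5 7 W
2 15/17 15/17 15/17 -15/17 -4 7 N
3 15/17 3 3 -33/17 -4 7 E
4 12/5 60/17 60/17 -252/85 -3 7 S
5 6 6/5 6/5 -18/5 -3 6 W
6 60/49 12/13 12/13 -684/637 -2 6 N
final -2 5 E

n=0: pose=(-5,6,S); sL=6, sR=10/3; mL=10/3, mR=-14/3; mL+mR=-4/3 → advance -1; mR−mL=-8 → turn -1·90°
n=1: pose=(-5,7,W); sL=12/5, sR=60/73; mL=60/73, mR=-588/365; mL+mR=-288/365 → advance -1; mR−mL=-888/365 → turn -1·90°
n=2: pose=(-4,7,N); sL=15/17, sR=15/17; mL=15/17, mR=-15/17; mL+mR=0 → advance +0; mR−mL=-30/17 → turn -1·90°
n=3: pose=(-4,7,E); sL=15/17, sR=3; mL=3, mR=-33/17; mL+mR=18/17 → advance +1; mR−mL=-84/17 → turn -1·90°
n=4: pose=(-3,7,S); sL=12/5, sR=60/17; mL=60/17, mR=-252/85; mL+mR=48/85 → advance +1; mR−mL=-552/85 → turn -1·90°
n=5: pose=(-3,6,W); sL=6, sR=6/5; mL=6/5, mR=-18/5; mL+mR=-12/5 → advance -1; mR−mL=-24/5 → turn -1·90°
n=6: pose=(-2,6,N); sL=60/49, sR=12/13; mL=12/13, mR=-684/637; mL+mR=-96/637 → advance -1; mR−mL=-1272/637 → turn -1·90°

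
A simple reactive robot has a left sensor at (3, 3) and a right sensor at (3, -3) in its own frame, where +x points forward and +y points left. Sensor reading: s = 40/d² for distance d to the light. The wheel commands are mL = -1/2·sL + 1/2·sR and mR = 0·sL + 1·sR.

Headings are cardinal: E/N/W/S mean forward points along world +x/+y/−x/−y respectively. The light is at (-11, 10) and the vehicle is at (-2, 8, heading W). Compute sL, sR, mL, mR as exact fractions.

left sensor world pos  = (-5, 5); dL² = 61
right sensor world pos = (-5, 11); dR² = 37
sL = 40/61 = 40/61
sR = 40/37 = 40/37
mL = -1/2·sL + 1/2·sR = 480/2257
mR = 0·sL + 1·sR = 40/37

40/61 40/37 480/2257 40/37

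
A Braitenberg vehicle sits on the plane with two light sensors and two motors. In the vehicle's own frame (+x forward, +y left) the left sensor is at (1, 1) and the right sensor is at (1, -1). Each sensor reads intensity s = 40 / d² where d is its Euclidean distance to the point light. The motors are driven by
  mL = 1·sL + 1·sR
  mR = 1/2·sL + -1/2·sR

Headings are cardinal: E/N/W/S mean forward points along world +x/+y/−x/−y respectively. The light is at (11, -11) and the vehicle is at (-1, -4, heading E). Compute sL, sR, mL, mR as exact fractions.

8/37 40/157 2736/5809 -112/5809

left sensor world pos  = (0, -3); dL² = 185
right sensor world pos = (0, -5); dR² = 157
sL = 40/185 = 8/37
sR = 40/157 = 40/157
mL = 1·sL + 1·sR = 2736/5809
mR = 1/2·sL + -1/2·sR = -112/5809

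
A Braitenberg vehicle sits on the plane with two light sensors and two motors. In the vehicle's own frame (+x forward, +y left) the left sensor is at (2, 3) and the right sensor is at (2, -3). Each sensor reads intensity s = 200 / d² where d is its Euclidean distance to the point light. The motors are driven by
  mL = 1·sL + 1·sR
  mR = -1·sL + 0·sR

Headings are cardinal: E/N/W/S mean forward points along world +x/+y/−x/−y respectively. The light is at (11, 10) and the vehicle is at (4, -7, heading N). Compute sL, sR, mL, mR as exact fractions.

left sensor world pos  = (1, -5); dL² = 325
right sensor world pos = (7, -5); dR² = 241
sL = 200/325 = 8/13
sR = 200/241 = 200/241
mL = 1·sL + 1·sR = 4528/3133
mR = -1·sL + 0·sR = -8/13

8/13 200/241 4528/3133 -8/13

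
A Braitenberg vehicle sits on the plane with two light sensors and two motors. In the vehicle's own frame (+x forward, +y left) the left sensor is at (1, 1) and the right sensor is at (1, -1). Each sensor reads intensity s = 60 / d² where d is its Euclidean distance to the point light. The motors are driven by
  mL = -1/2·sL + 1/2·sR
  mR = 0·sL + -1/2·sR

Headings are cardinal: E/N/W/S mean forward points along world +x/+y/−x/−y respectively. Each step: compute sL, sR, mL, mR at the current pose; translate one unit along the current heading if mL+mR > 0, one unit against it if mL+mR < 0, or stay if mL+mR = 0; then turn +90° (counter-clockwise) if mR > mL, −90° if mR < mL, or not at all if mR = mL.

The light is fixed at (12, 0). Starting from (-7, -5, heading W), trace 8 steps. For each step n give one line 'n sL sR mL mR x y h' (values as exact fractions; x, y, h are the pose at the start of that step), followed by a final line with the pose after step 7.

0 15/109 15/104 75/22672 -15/208 -7 -5 W
1 60/377 12/61 432/22997 -6/61 -6 -5 N
2 30/157 30/169 -180/26533 -15/169 -6 -6 E
3 60/373 60/449 -2280/167477 -30/449 -7 -6 S
4 15/109 15/104 75/22672 -15/208 -7 -5 W
5 60/377 12/61 432/22997 -6/61 -6 -5 N
6 30/157 30/169 -180/26533 -15/169 -6 -6 E
7 60/373 60/449 -2280/167477 -30/449 -7 -6 S
final -7 -5 W

n=0: pose=(-7,-5,W); sL=15/109, sR=15/104; mL=75/22672, mR=-15/208; mL+mR=-15/218 → advance -1; mR−mL=-855/11336 → turn -1·90°
n=1: pose=(-6,-5,N); sL=60/377, sR=12/61; mL=432/22997, mR=-6/61; mL+mR=-30/377 → advance -1; mR−mL=-2694/22997 → turn -1·90°
n=2: pose=(-6,-6,E); sL=30/157, sR=30/169; mL=-180/26533, mR=-15/169; mL+mR=-15/157 → advance -1; mR−mL=-2175/26533 → turn -1·90°
n=3: pose=(-7,-6,S); sL=60/373, sR=60/449; mL=-2280/167477, mR=-30/449; mL+mR=-30/373 → advance -1; mR−mL=-8910/167477 → turn -1·90°
n=4: pose=(-7,-5,W); sL=15/109, sR=15/104; mL=75/22672, mR=-15/208; mL+mR=-15/218 → advance -1; mR−mL=-855/11336 → turn -1·90°
n=5: pose=(-6,-5,N); sL=60/377, sR=12/61; mL=432/22997, mR=-6/61; mL+mR=-30/377 → advance -1; mR−mL=-2694/22997 → turn -1·90°
n=6: pose=(-6,-6,E); sL=30/157, sR=30/169; mL=-180/26533, mR=-15/169; mL+mR=-15/157 → advance -1; mR−mL=-2175/26533 → turn -1·90°
n=7: pose=(-7,-6,S); sL=60/373, sR=60/449; mL=-2280/167477, mR=-30/449; mL+mR=-30/373 → advance -1; mR−mL=-8910/167477 → turn -1·90°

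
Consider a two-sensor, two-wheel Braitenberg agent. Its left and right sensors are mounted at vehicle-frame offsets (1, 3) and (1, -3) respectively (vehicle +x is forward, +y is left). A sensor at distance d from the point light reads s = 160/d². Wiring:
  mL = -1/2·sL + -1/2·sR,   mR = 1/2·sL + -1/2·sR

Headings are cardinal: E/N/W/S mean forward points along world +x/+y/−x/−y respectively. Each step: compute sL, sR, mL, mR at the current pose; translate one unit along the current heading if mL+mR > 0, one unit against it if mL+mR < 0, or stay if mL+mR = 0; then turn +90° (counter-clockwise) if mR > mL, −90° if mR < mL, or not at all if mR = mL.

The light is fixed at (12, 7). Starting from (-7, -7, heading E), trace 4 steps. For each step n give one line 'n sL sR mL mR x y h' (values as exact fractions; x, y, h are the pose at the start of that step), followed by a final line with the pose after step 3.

0 32/89 160/613 -16928/54557 2688/54557 -7 -7 E
1 80/349 80/229 -23120/79921 -4800/79921 -8 -7 N
2 32/153 32/117 -160/663 -64/1989 -8 -8 W
3 5/16 8/37 -313/1184 57/1184 -7 -8 S
final -7 -7 E

n=0: pose=(-7,-7,E); sL=32/89, sR=160/613; mL=-16928/54557, mR=2688/54557; mL+mR=-160/613 → advance -1; mR−mL=32/89 → turn +1·90°
n=1: pose=(-8,-7,N); sL=80/349, sR=80/229; mL=-23120/79921, mR=-4800/79921; mL+mR=-80/229 → advance -1; mR−mL=80/349 → turn +1·90°
n=2: pose=(-8,-8,W); sL=32/153, sR=32/117; mL=-160/663, mR=-64/1989; mL+mR=-32/117 → advance -1; mR−mL=32/153 → turn +1·90°
n=3: pose=(-7,-8,S); sL=5/16, sR=8/37; mL=-313/1184, mR=57/1184; mL+mR=-8/37 → advance -1; mR−mL=5/16 → turn +1·90°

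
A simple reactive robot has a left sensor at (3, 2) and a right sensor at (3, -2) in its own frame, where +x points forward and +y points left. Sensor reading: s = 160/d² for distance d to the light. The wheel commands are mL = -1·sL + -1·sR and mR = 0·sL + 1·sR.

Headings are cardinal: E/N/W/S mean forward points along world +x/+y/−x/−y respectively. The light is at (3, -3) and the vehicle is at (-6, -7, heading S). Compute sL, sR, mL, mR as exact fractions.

80/49 16/17 -2144/833 16/17

left sensor world pos  = (-4, -10); dL² = 98
right sensor world pos = (-8, -10); dR² = 170
sL = 160/98 = 80/49
sR = 160/170 = 16/17
mL = -1·sL + -1·sR = -2144/833
mR = 0·sL + 1·sR = 16/17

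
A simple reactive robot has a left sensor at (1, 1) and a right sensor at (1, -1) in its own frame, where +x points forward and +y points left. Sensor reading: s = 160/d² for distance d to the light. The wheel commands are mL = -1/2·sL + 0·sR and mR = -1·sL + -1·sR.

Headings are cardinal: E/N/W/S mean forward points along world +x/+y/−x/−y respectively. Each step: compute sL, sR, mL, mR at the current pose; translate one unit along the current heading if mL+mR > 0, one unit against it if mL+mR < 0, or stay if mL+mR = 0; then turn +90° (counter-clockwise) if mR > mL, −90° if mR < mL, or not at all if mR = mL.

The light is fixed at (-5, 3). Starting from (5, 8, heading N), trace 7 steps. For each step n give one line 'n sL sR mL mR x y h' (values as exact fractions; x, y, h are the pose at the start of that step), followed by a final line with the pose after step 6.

n=0: pose=(5,8,N); sL=160/117, sR=160/157; mL=-80/117, mR=-43840/18369; mL+mR=-18800/6123 → advance -1; mR−mL=-31280/18369 → turn -1·90°
n=1: pose=(5,7,E); sL=80/73, sR=16/13; mL=-40/73, mR=-2208/949; mL+mR=-2728/949 → advance -1; mR−mL=-1688/949 → turn -1·90°
n=2: pose=(4,7,S); sL=160/109, sR=160/73; mL=-80/109, mR=-29120/7957; mL+mR=-34960/7957 → advance -1; mR−mL=-23280/7957 → turn -1·90°
n=3: pose=(4,8,W); sL=2, sR=8/5; mL=-1, mR=-18/5; mL+mR=-23/5 → advance -1; mR−mL=-13/5 → turn -1·90°
n=4: pose=(5,8,N); sL=160/117, sR=160/157; mL=-80/117, mR=-43840/18369; mL+mR=-18800/6123 → advance -1; mR−mL=-31280/18369 → turn -1·90°
n=5: pose=(5,7,E); sL=80/73, sR=16/13; mL=-40/73, mR=-2208/949; mL+mR=-2728/949 → advance -1; mR−mL=-1688/949 → turn -1·90°
n=6: pose=(4,7,S); sL=160/109, sR=160/73; mL=-80/109, mR=-29120/7957; mL+mR=-34960/7957 → advance -1; mR−mL=-23280/7957 → turn -1·90°

0 160/117 160/157 -80/117 -43840/18369 5 8 N
1 80/73 16/13 -40/73 -2208/949 5 7 E
2 160/109 160/73 -80/109 -29120/7957 4 7 S
3 2 8/5 -1 -18/5 4 8 W
4 160/117 160/157 -80/117 -43840/18369 5 8 N
5 80/73 16/13 -40/73 -2208/949 5 7 E
6 160/109 160/73 -80/109 -29120/7957 4 7 S
final 4 8 W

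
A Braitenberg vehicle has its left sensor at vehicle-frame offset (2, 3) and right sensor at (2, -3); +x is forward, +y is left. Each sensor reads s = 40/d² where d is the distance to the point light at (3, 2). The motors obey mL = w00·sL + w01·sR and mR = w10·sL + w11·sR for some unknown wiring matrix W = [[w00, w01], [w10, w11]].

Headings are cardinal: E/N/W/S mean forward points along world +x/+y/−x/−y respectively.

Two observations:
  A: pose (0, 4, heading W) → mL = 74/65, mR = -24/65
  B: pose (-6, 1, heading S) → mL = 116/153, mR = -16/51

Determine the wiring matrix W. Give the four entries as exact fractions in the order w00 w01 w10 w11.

1 -1/2 -1/2 1/2

obs A: pose=(0,4,W) → sL=20/13, sR=4/5, mL=74/65, mR=-24/65
obs B: pose=(-6,1,S) → sL=8/9, sR=40/153, mL=116/153, mR=-16/51
sensor matrix S = [[20/13, 4/5], [8/9, 40/153]]; det S = -1024/3315
solve [mL_A; mL_B] = S·[w00; w01] and [mR_A; mR_B] = S·[w10; w11]:
  w00 = 1, w01 = -1/2, w10 = -1/2, w11 = 1/2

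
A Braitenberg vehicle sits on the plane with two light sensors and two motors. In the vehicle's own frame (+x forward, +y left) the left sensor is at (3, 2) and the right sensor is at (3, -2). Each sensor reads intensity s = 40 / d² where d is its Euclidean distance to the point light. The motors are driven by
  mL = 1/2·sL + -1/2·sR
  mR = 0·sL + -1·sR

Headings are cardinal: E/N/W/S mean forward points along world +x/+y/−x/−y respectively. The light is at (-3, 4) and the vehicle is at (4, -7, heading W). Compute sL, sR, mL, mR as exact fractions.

8/37 40/97 -352/3589 -40/97

left sensor world pos  = (1, -9); dL² = 185
right sensor world pos = (1, -5); dR² = 97
sL = 40/185 = 8/37
sR = 40/97 = 40/97
mL = 1/2·sL + -1/2·sR = -352/3589
mR = 0·sL + -1·sR = -40/97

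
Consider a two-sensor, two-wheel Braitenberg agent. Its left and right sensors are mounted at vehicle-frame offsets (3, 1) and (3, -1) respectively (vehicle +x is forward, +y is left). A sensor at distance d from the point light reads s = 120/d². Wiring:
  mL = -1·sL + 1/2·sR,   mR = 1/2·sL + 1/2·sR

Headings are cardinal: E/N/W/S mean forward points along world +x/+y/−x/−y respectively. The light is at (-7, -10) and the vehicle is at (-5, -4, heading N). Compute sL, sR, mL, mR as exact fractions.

left sensor world pos  = (-6, -1); dL² = 82
right sensor world pos = (-4, -1); dR² = 90
sL = 120/82 = 60/41
sR = 120/90 = 4/3
mL = -1·sL + 1/2·sR = -98/123
mR = 1/2·sL + 1/2·sR = 172/123

60/41 4/3 -98/123 172/123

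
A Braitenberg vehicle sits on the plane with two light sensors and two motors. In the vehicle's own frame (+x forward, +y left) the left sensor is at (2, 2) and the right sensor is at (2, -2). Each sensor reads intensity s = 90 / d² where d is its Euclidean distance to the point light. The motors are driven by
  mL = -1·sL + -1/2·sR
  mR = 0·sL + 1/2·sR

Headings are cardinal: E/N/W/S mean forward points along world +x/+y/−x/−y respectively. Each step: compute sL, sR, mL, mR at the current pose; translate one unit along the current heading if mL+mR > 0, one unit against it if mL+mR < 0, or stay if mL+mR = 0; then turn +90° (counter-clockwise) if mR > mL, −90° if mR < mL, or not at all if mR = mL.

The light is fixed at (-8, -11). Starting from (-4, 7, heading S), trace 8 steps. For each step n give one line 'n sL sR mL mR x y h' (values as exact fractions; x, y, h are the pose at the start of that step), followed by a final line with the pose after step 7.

0 45/146 9/26 -1827/3796 9/52 -4 7 S
1 10/53 18/65 -1127/3445 9/65 -4 8 E
2 45/221 45/233 -30915/102986 45/466 -5 8 N
3 90/257 90/401 -47655/103057 45/401 -5 7 W
4 45/146 9/26 -1827/3796 9/52 -4 7 S
5 10/53 18/65 -1127/3445 9/65 -4 8 E
6 45/221 45/233 -30915/102986 45/466 -5 8 N
7 90/257 90/401 -47655/103057 45/401 -5 7 W
final -4 7 S

n=0: pose=(-4,7,S); sL=45/146, sR=9/26; mL=-1827/3796, mR=9/52; mL+mR=-45/146 → advance -1; mR−mL=621/949 → turn +1·90°
n=1: pose=(-4,8,E); sL=10/53, sR=18/65; mL=-1127/3445, mR=9/65; mL+mR=-10/53 → advance -1; mR−mL=1604/3445 → turn +1·90°
n=2: pose=(-5,8,N); sL=45/221, sR=45/233; mL=-30915/102986, mR=45/466; mL+mR=-45/221 → advance -1; mR−mL=20430/51493 → turn +1·90°
n=3: pose=(-5,7,W); sL=90/257, sR=90/401; mL=-47655/103057, mR=45/401; mL+mR=-90/257 → advance -1; mR−mL=59220/103057 → turn +1·90°
n=4: pose=(-4,7,S); sL=45/146, sR=9/26; mL=-1827/3796, mR=9/52; mL+mR=-45/146 → advance -1; mR−mL=621/949 → turn +1·90°
n=5: pose=(-4,8,E); sL=10/53, sR=18/65; mL=-1127/3445, mR=9/65; mL+mR=-10/53 → advance -1; mR−mL=1604/3445 → turn +1·90°
n=6: pose=(-5,8,N); sL=45/221, sR=45/233; mL=-30915/102986, mR=45/466; mL+mR=-45/221 → advance -1; mR−mL=20430/51493 → turn +1·90°
n=7: pose=(-5,7,W); sL=90/257, sR=90/401; mL=-47655/103057, mR=45/401; mL+mR=-90/257 → advance -1; mR−mL=59220/103057 → turn +1·90°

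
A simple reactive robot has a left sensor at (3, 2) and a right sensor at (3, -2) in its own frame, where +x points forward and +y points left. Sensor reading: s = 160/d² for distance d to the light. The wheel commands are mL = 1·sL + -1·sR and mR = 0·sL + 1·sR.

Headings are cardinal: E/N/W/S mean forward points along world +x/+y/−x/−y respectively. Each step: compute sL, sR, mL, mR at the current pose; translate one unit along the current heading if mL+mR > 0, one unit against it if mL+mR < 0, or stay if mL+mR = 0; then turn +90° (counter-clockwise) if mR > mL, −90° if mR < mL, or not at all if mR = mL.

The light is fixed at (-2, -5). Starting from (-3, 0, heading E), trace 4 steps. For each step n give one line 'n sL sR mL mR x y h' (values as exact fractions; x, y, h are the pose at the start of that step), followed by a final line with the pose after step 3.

0 160/53 160/13 -6400/689 160/13 -3 0 E
1 40/17 40/17 0 40/17 -2 0 N
2 32/5 160/73 1536/365 160/73 -2 1 W
3 16/9 80/41 -64/369 80/41 -3 1 N
final -3 2 W

n=0: pose=(-3,0,E); sL=160/53, sR=160/13; mL=-6400/689, mR=160/13; mL+mR=160/53 → advance +1; mR−mL=14880/689 → turn +1·90°
n=1: pose=(-2,0,N); sL=40/17, sR=40/17; mL=0, mR=40/17; mL+mR=40/17 → advance +1; mR−mL=40/17 → turn +1·90°
n=2: pose=(-2,1,W); sL=32/5, sR=160/73; mL=1536/365, mR=160/73; mL+mR=32/5 → advance +1; mR−mL=-736/365 → turn -1·90°
n=3: pose=(-3,1,N); sL=16/9, sR=80/41; mL=-64/369, mR=80/41; mL+mR=16/9 → advance +1; mR−mL=784/369 → turn +1·90°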